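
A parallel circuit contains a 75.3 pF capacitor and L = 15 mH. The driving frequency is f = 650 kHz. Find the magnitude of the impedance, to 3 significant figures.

3430 Ω

ω = 2πf = 4.084e+06 rad/s
X_L = ωL = 61300 Ω
X_C = 1/(ωC) = 3250 Ω
Parallel: admittances add. Y = 1/(jωL) + jωC
Y = (0 + j0.000291) S
|Y| = 0.000291 S → |Z| = 1/|Y| = 3430 Ω, ∠Z = −∠Y = -90.0°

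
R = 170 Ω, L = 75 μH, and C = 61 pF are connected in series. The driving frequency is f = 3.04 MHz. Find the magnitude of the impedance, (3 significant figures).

599 Ω

ω = 2πf = 1.91e+07 rad/s
X_L = ωL = 1430 Ω
X_C = 1/(ωC) = 858 Ω
Net reactance X = X_L − X_C = 574 Ω
Z = 170 + j574 Ω
|Z| = √(170² + 574²) = 599 Ω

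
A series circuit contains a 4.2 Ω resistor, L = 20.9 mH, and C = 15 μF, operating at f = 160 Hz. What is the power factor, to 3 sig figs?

0.0923

ω = 2πf = 1005 rad/s
X_L = ωL = 21.0 Ω
X_C = 1/(ωC) = 66.3 Ω
Net reactance X = X_L − X_C = -45.3 Ω
Z = 4.20 − j45.3 Ω
|Z| = √(4.20² + 45.3²) = 45.5 Ω
∠Z = arctan(-45.3/4.20) = -84.7°
cos φ = cos(-84.7°) = 0.0923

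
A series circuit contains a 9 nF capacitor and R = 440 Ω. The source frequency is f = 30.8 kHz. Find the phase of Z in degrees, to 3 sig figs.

ω = 2πf = 193500 rad/s
X_C = 1/(ωC) = 574 Ω
Z = 440 − j574 Ω
|Z| = √(440² + 574²) = 723 Ω
∠Z = arctan(-574/440) = -52.5°

-52.5°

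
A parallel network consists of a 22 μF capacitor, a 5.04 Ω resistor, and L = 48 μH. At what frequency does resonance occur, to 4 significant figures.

ω₀ = 1/√(LC) = 1/√(4.8e-05 × 2.2e-05) = 30770 rad/s
f₀ = ω₀/(2π) = 4.898 kHz

4.898 kHz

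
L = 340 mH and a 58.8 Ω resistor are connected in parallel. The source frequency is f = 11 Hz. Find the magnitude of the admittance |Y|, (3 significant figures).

ω = 2πf = 69.12 rad/s
X_L = ωL = 23.5 Ω
Parallel: admittances add. Y = 1/R + 1/(jωL)
Y = (0.0170 − j0.0426) S
|Y| = 0.0458 S → |Z| = 1/|Y| = 21.8 Ω, ∠Z = −∠Y = 68.2°

45.8 mS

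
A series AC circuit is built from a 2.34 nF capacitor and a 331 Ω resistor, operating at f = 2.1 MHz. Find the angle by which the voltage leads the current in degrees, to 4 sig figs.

-5.589°

ω = 2πf = 1.319e+07 rad/s
X_C = 1/(ωC) = 32.39 Ω
Z = 331.0 − j32.39 Ω
|Z| = √(331.0² + 32.39²) = 332.6 Ω
∠Z = arctan(-32.39/331.0) = -5.589°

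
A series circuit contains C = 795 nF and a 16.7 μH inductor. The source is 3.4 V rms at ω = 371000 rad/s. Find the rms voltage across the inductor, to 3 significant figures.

7.51 V

X_L = ωL = 6.20 Ω
X_C = 1/(ωC) = 3.39 Ω
Net reactance X = X_L − X_C = 2.81 Ω
Z = j2.81 Ω
|Z| = √(0² + 2.81²) = 2.81 Ω
I = V/|Z| = 1.21 A
V_L = I·|Z_L| = 1.21 × 6.20 = 7.51 V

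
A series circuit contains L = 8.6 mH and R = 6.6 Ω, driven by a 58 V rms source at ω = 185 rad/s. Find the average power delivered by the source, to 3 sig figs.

482 W

X_L = ωL = 1.59 Ω
Z = 6.60 + j1.59 Ω
|Z| = √(6.60² + 1.59²) = 6.79 Ω
∠Z = arctan(1.59/6.60) = 13.6°
I = V/|Z| = 8.54 A
P = VI cos φ = 58 × 8.54 × cos(13.6°) = 482 W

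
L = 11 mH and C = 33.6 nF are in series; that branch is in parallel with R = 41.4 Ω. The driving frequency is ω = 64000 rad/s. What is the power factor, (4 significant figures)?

0.9853

X_L = ωL = 704.0 Ω
X_C = 1/(ωC) = 465.0 Ω
Branch 1: Z₁ = R = 41.40 Ω
Branch 2 (series LC): Z₂ = j(X_L − X_C) = j239.0 Ω
Parallel: Z = Z₁Z₂/(Z₁+Z₂), |Z| = 40.79 Ω, ∠Z = 9.829°
cos φ = cos(9.829°) = 0.9853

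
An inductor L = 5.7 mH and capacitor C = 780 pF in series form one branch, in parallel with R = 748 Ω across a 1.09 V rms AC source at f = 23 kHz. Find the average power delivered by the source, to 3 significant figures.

ω = 2πf = 144500 rad/s
X_L = ωL = 824 Ω
X_C = 1/(ωC) = 8870 Ω
Branch 1: Z₁ = R = 748 Ω
Branch 2 (series LC): Z₂ = j(X_L − X_C) = −j8050 Ω
Parallel: Z = Z₁Z₂/(Z₁+Z₂), |Z| = 745 Ω, ∠Z = -5.31°
I = V/|Z| = 1.46 mA
P = VI cos φ = 1.09 × 0.00146 × cos(-5.31°) = 1.59 mW

1.59 mW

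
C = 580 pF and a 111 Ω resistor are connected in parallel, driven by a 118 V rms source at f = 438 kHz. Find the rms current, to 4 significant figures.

1.080 A

ω = 2πf = 2.752e+06 rad/s
X_C = 1/(ωC) = 626.5 Ω
Parallel: admittances add. Y = 1/R + jωC
Y = (0.009009 + j0.001596) S
|Y| = 0.009149 S → |Z| = 1/|Y| = 109.3 Ω, ∠Z = −∠Y = -10.05°
I = V/|Z| = 118/109.3 = 1.080 A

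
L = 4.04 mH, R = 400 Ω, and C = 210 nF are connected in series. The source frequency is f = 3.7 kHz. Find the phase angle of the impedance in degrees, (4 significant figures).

-15.50°

ω = 2πf = 23250 rad/s
X_L = ωL = 93.92 Ω
X_C = 1/(ωC) = 204.8 Ω
Net reactance X = X_L − X_C = -110.9 Ω
Z = 400.0 − j110.9 Ω
|Z| = √(400.0² + 110.9²) = 415.1 Ω
∠Z = arctan(-110.9/400.0) = -15.50°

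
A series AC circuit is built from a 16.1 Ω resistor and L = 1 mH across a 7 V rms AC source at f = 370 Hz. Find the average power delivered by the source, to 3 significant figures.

ω = 2πf = 2325 rad/s
X_L = ωL = 2.32 Ω
Z = 16.1 + j2.32 Ω
|Z| = √(16.1² + 2.32²) = 16.3 Ω
∠Z = arctan(2.32/16.1) = 8.22°
I = V/|Z| = 430 mA
P = VI cos φ = 7 × 0.430 × cos(8.22°) = 2.98 W

2.98 W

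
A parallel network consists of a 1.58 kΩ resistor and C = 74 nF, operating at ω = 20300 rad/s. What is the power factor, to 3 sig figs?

0.388

X_C = 1/(ωC) = 666 Ω
Parallel: admittances add. Y = 1/R + jωC
Y = (0.000633 + j0.00150) S
|Y| = 0.00163 S → |Z| = 1/|Y| = 613 Ω, ∠Z = −∠Y = -67.2°
cos φ = cos(-67.2°) = 0.388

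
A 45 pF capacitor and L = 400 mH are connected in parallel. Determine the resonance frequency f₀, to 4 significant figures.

37.51 kHz

ω₀ = 1/√(LC) = 1/√(0.4 × 4.5e-11) = 235700 rad/s
f₀ = ω₀/(2π) = 37.51 kHz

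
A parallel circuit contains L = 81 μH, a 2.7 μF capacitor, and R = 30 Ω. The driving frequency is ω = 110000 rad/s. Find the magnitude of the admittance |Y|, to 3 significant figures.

X_L = ωL = 8.91 Ω
X_C = 1/(ωC) = 3.37 Ω
Parallel: admittances add. Y = 1/R + 1/(jωL) + jωC
Y = (0.0333 + j0.185) S
|Y| = 0.188 S → |Z| = 1/|Y| = 5.33 Ω, ∠Z = −∠Y = -79.8°

188 mS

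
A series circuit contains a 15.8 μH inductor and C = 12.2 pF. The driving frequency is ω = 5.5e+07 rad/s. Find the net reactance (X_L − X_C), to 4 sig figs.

X_L = ωL = 869.0 Ω
X_C = 1/(ωC) = 1490 Ω
X = 869.0 − 1490 = -621.3 Ω

-621.3 Ω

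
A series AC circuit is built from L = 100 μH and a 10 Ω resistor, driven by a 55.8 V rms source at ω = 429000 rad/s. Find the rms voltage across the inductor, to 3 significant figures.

54.3 V

X_L = ωL = 42.9 Ω
Z = 10.0 + j42.9 Ω
|Z| = √(10.0² + 42.9²) = 44.1 Ω
I = V/|Z| = 1.27 A
V_L = I·|Z_L| = 1.27 × 42.9 = 54.3 V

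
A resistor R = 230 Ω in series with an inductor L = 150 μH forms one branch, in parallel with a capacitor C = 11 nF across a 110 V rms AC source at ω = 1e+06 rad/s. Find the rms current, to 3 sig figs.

X_L = ωL = 150 Ω
X_C = 1/(ωC) = 90.9 Ω
Branch 1 (R+jX_L): Z₁ = 230 + j150 Ω, |Z₁| = 275 Ω
Branch 2 (−jX_C): Z₂ = −j90.9 Ω
Parallel: Z = Z₁Z₂/(Z₁+Z₂), |Z| = 105 Ω, ∠Z = -71.3°
I = V/|Z| = 110/105 = 1.05 A

1.05 A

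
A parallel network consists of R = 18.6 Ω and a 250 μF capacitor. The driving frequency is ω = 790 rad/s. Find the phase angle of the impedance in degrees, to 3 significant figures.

X_C = 1/(ωC) = 5.06 Ω
Parallel: admittances add. Y = 1/R + jωC
Y = (0.0538 + j0.198) S
|Y| = 0.205 S → |Z| = 1/|Y| = 4.89 Ω, ∠Z = −∠Y = -74.8°

-74.8°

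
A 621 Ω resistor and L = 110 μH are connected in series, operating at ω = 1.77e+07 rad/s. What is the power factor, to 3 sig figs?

X_L = ωL = 1950 Ω
Z = 621 + j1950 Ω
|Z| = √(621² + 1950²) = 2040 Ω
∠Z = arctan(1950/621) = 72.3°
cos φ = cos(72.3°) = 0.304

0.304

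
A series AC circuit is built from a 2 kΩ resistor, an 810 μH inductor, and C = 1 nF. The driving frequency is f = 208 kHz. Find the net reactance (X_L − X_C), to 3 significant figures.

ω = 2πf = 1.307e+06 rad/s
X_L = ωL = 1060 Ω
X_C = 1/(ωC) = 765 Ω
X = 1060 − 765 = 293 Ω

293 Ω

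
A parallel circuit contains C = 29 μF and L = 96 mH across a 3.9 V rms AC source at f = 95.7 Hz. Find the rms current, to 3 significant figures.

ω = 2πf = 601.3 rad/s
X_L = ωL = 57.7 Ω
X_C = 1/(ωC) = 57.3 Ω
Parallel: admittances add. Y = 1/(jωL) + jωC
Y = (0 + j0.000114) S
|Y| = 0.000114 S → |Z| = 1/|Y| = 8760 Ω, ∠Z = −∠Y = -90.0°
I = V/|Z| = 3.9/8760 = 445 μA

445 μA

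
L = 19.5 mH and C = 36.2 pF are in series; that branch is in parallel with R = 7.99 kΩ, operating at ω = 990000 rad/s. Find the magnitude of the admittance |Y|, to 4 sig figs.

170.9 μS

X_L = ωL = 19300 Ω
X_C = 1/(ωC) = 27900 Ω
Branch 1: Z₁ = R = 7990 Ω
Branch 2 (series LC): Z₂ = j(X_L − X_C) = −j8598 Ω
Parallel: Z = Z₁Z₂/(Z₁+Z₂), |Z| = 5853 Ω, ∠Z = -42.90°
|Y| = 1/|Z| = 170.9 μS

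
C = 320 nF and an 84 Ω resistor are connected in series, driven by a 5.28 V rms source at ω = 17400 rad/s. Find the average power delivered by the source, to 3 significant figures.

X_C = 1/(ωC) = 180 Ω
Z = 84.0 − j180 Ω
|Z| = √(84.0² + 180²) = 198 Ω
∠Z = arctan(-180/84.0) = -64.9°
I = V/|Z| = 26.6 mA
P = VI cos φ = 5.28 × 0.0266 × cos(-64.9°) = 59.6 mW

59.6 mW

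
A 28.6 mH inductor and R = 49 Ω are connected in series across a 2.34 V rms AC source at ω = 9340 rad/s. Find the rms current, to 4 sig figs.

8.616 mA

X_L = ωL = 267.1 Ω
Z = 49.00 + j267.1 Ω
|Z| = √(49.00² + 267.1²) = 271.6 Ω
I = V/|Z| = 2.34/271.6 = 8.616 mA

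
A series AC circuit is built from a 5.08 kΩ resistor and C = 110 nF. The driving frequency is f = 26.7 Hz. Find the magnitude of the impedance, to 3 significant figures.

54400 Ω

ω = 2πf = 167.8 rad/s
X_C = 1/(ωC) = 54200 Ω
Z = 5080 − j54200 Ω
|Z| = √(5080² + 54200²) = 54400 Ω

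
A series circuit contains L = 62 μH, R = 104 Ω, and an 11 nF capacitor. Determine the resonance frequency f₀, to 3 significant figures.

ω₀ = 1/√(LC) = 1/√(6.2e-05 × 1.1e-08) = 1.211e+06 rad/s
f₀ = ω₀/(2π) = 193 kHz

193 kHz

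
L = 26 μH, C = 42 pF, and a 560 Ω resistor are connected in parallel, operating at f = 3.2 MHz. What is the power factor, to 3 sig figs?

0.858

ω = 2πf = 2.011e+07 rad/s
X_L = ωL = 523 Ω
X_C = 1/(ωC) = 1180 Ω
Parallel: admittances add. Y = 1/R + 1/(jωL) + jωC
Y = (0.00179 − j0.00107) S
|Y| = 0.00208 S → |Z| = 1/|Y| = 481 Ω, ∠Z = −∠Y = 30.9°
cos φ = cos(30.9°) = 0.858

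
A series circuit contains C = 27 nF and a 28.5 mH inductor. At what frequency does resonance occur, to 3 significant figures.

ω₀ = 1/√(LC) = 1/√(0.0285 × 2.7e-08) = 36050 rad/s
f₀ = ω₀/(2π) = 5.74 kHz

5.74 kHz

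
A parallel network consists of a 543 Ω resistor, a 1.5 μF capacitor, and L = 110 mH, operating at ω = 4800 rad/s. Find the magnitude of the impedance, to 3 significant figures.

178 Ω

X_L = ωL = 528 Ω
X_C = 1/(ωC) = 139 Ω
Parallel: admittances add. Y = 1/R + 1/(jωL) + jωC
Y = (0.00184 + j0.00531) S
|Y| = 0.00562 S → |Z| = 1/|Y| = 178 Ω, ∠Z = −∠Y = -70.9°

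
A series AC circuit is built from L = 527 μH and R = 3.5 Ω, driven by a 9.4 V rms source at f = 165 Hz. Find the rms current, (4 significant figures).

ω = 2πf = 1037 rad/s
X_L = ωL = 0.5464 Ω
Z = 3.500 + j0.5464 Ω
|Z| = √(3.500² + 0.5464²) = 3.542 Ω
I = V/|Z| = 9.4/3.542 = 2.654 A

2.654 A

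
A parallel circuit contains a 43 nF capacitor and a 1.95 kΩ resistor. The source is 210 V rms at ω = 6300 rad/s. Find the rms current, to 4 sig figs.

121.8 mA

X_C = 1/(ωC) = 3691 Ω
Parallel: admittances add. Y = 1/R + jωC
Y = (0.0005128 + j0.0002709) S
|Y| = 0.0005800 S → |Z| = 1/|Y| = 1724 Ω, ∠Z = −∠Y = -27.85°
I = V/|Z| = 210/1724 = 121.8 mA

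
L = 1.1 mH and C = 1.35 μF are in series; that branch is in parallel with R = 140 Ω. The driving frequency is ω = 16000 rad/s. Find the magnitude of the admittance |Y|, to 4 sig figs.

X_L = ωL = 17.60 Ω
X_C = 1/(ωC) = 46.30 Ω
Branch 1: Z₁ = R = 140.0 Ω
Branch 2 (series LC): Z₂ = j(X_L − X_C) = −j28.70 Ω
Parallel: Z = Z₁Z₂/(Z₁+Z₂), |Z| = 28.11 Ω, ∠Z = -78.42°
|Y| = 1/|Z| = 35.57 mS

35.57 mS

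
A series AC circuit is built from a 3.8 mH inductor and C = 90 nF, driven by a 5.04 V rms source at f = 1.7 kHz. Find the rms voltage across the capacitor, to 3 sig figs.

ω = 2πf = 10680 rad/s
X_L = ωL = 40.6 Ω
X_C = 1/(ωC) = 1040 Ω
Net reactance X = X_L − X_C = -1000 Ω
Z = − j1000 Ω
|Z| = √(0² + 1000²) = 1000 Ω
I = V/|Z| = 5.04 mA
V_C = I·|Z_C| = 0.00504 × 1040 = 5.24 V

5.24 V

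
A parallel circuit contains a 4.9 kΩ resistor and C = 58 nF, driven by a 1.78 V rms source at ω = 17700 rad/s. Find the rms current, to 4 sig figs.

1.863 mA

X_C = 1/(ωC) = 974.1 Ω
Parallel: admittances add. Y = 1/R + jωC
Y = (0.0002041 + j0.001027) S
|Y| = 0.001047 S → |Z| = 1/|Y| = 955.4 Ω, ∠Z = −∠Y = -78.76°
I = V/|Z| = 1.78/955.4 = 1.863 mA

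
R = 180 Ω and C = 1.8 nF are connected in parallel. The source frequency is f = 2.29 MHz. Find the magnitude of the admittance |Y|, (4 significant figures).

26.49 mS

ω = 2πf = 1.439e+07 rad/s
X_C = 1/(ωC) = 38.61 Ω
Parallel: admittances add. Y = 1/R + jωC
Y = (0.005556 + j0.02590) S
|Y| = 0.02649 S → |Z| = 1/|Y| = 37.75 Ω, ∠Z = −∠Y = -77.89°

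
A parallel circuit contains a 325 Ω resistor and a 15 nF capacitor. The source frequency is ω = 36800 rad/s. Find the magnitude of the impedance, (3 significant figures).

X_C = 1/(ωC) = 1810 Ω
Parallel: admittances add. Y = 1/R + jωC
Y = (0.00308 + j0.000552) S
|Y| = 0.00313 S → |Z| = 1/|Y| = 320 Ω, ∠Z = −∠Y = -10.2°

320 Ω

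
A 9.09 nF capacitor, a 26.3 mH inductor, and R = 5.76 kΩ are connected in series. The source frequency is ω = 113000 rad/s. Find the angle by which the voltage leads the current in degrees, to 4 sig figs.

19.13°

X_L = ωL = 2972 Ω
X_C = 1/(ωC) = 973.5 Ω
Net reactance X = X_L − X_C = 1998 Ω
Z = 5760 + j1998 Ω
|Z| = √(5760² + 1998²) = 6097 Ω
∠Z = arctan(1998/5760) = 19.13°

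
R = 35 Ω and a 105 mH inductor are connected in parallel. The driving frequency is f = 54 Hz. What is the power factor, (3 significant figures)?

ω = 2πf = 339.3 rad/s
X_L = ωL = 35.6 Ω
Parallel: admittances add. Y = 1/R + 1/(jωL)
Y = (0.0286 − j0.0281) S
|Y| = 0.0401 S → |Z| = 1/|Y| = 25.0 Ω, ∠Z = −∠Y = 44.5°
cos φ = cos(44.5°) = 0.713

0.713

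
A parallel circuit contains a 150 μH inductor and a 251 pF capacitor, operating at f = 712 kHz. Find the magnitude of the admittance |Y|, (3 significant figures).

ω = 2πf = 4.474e+06 rad/s
X_L = ωL = 671 Ω
X_C = 1/(ωC) = 891 Ω
Parallel: admittances add. Y = 1/(jωL) + jωC
Y = (0 − j0.000367) S
|Y| = 0.000367 S → |Z| = 1/|Y| = 2720 Ω, ∠Z = −∠Y = 90.0°

367 μS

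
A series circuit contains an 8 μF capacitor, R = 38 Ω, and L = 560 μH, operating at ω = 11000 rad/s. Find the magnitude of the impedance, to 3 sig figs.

38.4 Ω

X_L = ωL = 6.16 Ω
X_C = 1/(ωC) = 11.4 Ω
Net reactance X = X_L − X_C = -5.20 Ω
Z = 38.0 − j5.20 Ω
|Z| = √(38.0² + 5.20²) = 38.4 Ω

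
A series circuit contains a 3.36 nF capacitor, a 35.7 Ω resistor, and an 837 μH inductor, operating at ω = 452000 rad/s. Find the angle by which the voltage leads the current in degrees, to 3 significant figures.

-82.7°

X_L = ωL = 378 Ω
X_C = 1/(ωC) = 658 Ω
Net reactance X = X_L − X_C = -280 Ω
Z = 35.7 − j280 Ω
|Z| = √(35.7² + 280²) = 282 Ω
∠Z = arctan(-280/35.7) = -82.7°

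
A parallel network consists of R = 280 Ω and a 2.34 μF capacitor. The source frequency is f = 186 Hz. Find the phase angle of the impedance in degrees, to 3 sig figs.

-37.4°

ω = 2πf = 1169 rad/s
X_C = 1/(ωC) = 366 Ω
Parallel: admittances add. Y = 1/R + jωC
Y = (0.00357 + j0.00273) S
|Y| = 0.00450 S → |Z| = 1/|Y| = 222 Ω, ∠Z = −∠Y = -37.4°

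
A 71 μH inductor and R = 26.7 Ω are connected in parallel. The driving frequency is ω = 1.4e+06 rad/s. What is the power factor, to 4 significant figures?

0.9658

X_L = ωL = 99.40 Ω
Parallel: admittances add. Y = 1/R + 1/(jωL)
Y = (0.03745 − j0.01006) S
|Y| = 0.03878 S → |Z| = 1/|Y| = 25.79 Ω, ∠Z = −∠Y = 15.04°
cos φ = cos(15.04°) = 0.9658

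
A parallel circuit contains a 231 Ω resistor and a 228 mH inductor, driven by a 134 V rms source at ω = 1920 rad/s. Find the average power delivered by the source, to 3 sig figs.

77.7 W

X_L = ωL = 438 Ω
Parallel: admittances add. Y = 1/R + 1/(jωL)
Y = (0.00433 − j0.00228) S
|Y| = 0.00489 S → |Z| = 1/|Y| = 204 Ω, ∠Z = −∠Y = 27.8°
I = V/|Z| = 656 mA
P = VI cos φ = 134 × 0.656 × cos(27.8°) = 77.7 W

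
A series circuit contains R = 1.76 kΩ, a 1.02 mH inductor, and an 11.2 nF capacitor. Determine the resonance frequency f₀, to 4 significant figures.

ω₀ = 1/√(LC) = 1/√(0.00102 × 1.12e-08) = 295900 rad/s
f₀ = ω₀/(2π) = 47.09 kHz

47.09 kHz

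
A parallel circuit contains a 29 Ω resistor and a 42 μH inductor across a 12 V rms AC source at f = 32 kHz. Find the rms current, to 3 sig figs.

1.48 A

ω = 2πf = 201100 rad/s
X_L = ωL = 8.44 Ω
Parallel: admittances add. Y = 1/R + 1/(jωL)
Y = (0.0345 − j0.118) S
|Y| = 0.123 S → |Z| = 1/|Y| = 8.11 Ω, ∠Z = −∠Y = 73.8°
I = V/|Z| = 12/8.11 = 1.48 A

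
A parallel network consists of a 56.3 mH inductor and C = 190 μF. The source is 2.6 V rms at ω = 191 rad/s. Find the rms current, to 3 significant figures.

X_L = ωL = 10.8 Ω
X_C = 1/(ωC) = 27.6 Ω
Parallel: admittances add. Y = 1/(jωL) + jωC
Y = (0 − j0.0567) S
|Y| = 0.0567 S → |Z| = 1/|Y| = 17.6 Ω, ∠Z = −∠Y = 90.0°
I = V/|Z| = 2.6/17.6 = 147 mA

147 mA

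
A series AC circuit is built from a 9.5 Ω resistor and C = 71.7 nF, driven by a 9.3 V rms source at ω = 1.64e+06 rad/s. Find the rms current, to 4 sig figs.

X_C = 1/(ωC) = 8.504 Ω
Z = 9.500 − j8.504 Ω
|Z| = √(9.500² + 8.504²) = 12.75 Ω
I = V/|Z| = 9.3/12.75 = 729.4 mA

729.4 mA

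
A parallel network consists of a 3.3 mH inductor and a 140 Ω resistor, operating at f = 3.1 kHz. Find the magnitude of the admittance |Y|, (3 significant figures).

17.1 mS

ω = 2πf = 19480 rad/s
X_L = ωL = 64.3 Ω
Parallel: admittances add. Y = 1/R + 1/(jωL)
Y = (0.00714 − j0.0156) S
|Y| = 0.0171 S → |Z| = 1/|Y| = 58.4 Ω, ∠Z = −∠Y = 65.3°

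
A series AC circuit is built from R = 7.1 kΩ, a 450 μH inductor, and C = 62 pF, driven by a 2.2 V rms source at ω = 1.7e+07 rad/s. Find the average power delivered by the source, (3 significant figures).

361 μW

X_L = ωL = 7650 Ω
X_C = 1/(ωC) = 949 Ω
Net reactance X = X_L − X_C = 6700 Ω
Z = 7100 + j6700 Ω
|Z| = √(7100² + 6700²) = 9760 Ω
∠Z = arctan(6700/7100) = 43.3°
I = V/|Z| = 225 μA
P = VI cos φ = 2.2 × 0.000225 × cos(43.3°) = 361 μW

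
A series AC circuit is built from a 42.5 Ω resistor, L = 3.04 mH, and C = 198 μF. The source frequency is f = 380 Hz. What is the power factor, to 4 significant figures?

ω = 2πf = 2388 rad/s
X_L = ωL = 7.258 Ω
X_C = 1/(ωC) = 2.115 Ω
Net reactance X = X_L − X_C = 5.143 Ω
Z = 42.50 + j5.143 Ω
|Z| = √(42.50² + 5.143²) = 42.81 Ω
∠Z = arctan(5.143/42.50) = 6.900°
cos φ = cos(6.900°) = 0.9928

0.9928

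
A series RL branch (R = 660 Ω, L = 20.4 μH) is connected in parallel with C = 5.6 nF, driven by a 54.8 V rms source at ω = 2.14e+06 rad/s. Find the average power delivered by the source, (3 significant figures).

4.53 W

X_L = ωL = 43.7 Ω
X_C = 1/(ωC) = 83.4 Ω
Branch 1 (R+jX_L): Z₁ = 660 + j43.7 Ω, |Z₁| = 661 Ω
Branch 2 (−jX_C): Z₂ = −j83.4 Ω
Parallel: Z = Z₁Z₂/(Z₁+Z₂), |Z| = 83.5 Ω, ∠Z = -82.8°
I = V/|Z| = 656 mA
P = VI cos φ = 54.8 × 0.656 × cos(-82.8°) = 4.53 W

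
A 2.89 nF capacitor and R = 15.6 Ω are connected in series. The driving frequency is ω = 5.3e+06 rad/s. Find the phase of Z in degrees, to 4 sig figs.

-76.56°

X_C = 1/(ωC) = 65.29 Ω
Z = 15.60 − j65.29 Ω
|Z| = √(15.60² + 65.29²) = 67.12 Ω
∠Z = arctan(-65.29/15.60) = -76.56°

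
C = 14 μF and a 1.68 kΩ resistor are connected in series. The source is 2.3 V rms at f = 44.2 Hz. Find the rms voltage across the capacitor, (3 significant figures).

0.348 V

ω = 2πf = 277.7 rad/s
X_C = 1/(ωC) = 257 Ω
Z = 1680 − j257 Ω
|Z| = √(1680² + 257²) = 1700 Ω
I = V/|Z| = 1.35 mA
V_C = I·|Z_C| = 0.00135 × 257 = 0.348 V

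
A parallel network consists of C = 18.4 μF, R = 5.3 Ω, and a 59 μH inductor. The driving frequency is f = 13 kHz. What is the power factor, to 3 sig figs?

ω = 2πf = 81680 rad/s
X_L = ωL = 4.82 Ω
X_C = 1/(ωC) = 0.665 Ω
Parallel: admittances add. Y = 1/R + 1/(jωL) + jωC
Y = (0.189 + j1.30) S
|Y| = 1.31 S → |Z| = 1/|Y| = 0.764 Ω, ∠Z = −∠Y = -81.7°
cos φ = cos(-81.7°) = 0.144

0.144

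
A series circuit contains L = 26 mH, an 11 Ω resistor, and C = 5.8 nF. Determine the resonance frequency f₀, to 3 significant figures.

13.0 kHz

ω₀ = 1/√(LC) = 1/√(0.026 × 5.8e-09) = 81430 rad/s
f₀ = ω₀/(2π) = 13.0 kHz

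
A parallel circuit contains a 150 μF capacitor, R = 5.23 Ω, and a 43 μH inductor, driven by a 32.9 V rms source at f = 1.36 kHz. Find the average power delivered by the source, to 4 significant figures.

ω = 2πf = 8545 rad/s
X_L = ωL = 0.3674 Ω
X_C = 1/(ωC) = 0.7802 Ω
Parallel: admittances add. Y = 1/R + 1/(jωL) + jωC
Y = (0.1912 − j1.440) S
|Y| = 1.452 S → |Z| = 1/|Y| = 0.6885 Ω, ∠Z = −∠Y = 82.44°
I = V/|Z| = 47.78 A
P = VI cos φ = 32.9 × 47.78 × cos(82.44°) = 207.0 W

207.0 W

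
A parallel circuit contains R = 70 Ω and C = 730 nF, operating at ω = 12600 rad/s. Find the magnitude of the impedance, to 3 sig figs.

X_C = 1/(ωC) = 109 Ω
Parallel: admittances add. Y = 1/R + jωC
Y = (0.0143 + j0.00920) S
|Y| = 0.0170 S → |Z| = 1/|Y| = 58.9 Ω, ∠Z = −∠Y = -32.8°

58.9 Ω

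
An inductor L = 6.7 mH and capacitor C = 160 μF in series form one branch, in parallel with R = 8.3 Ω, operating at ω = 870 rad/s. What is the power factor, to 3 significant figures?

X_L = ωL = 5.83 Ω
X_C = 1/(ωC) = 7.18 Ω
Branch 1: Z₁ = R = 8.30 Ω
Branch 2 (series LC): Z₂ = j(X_L − X_C) = −j1.35 Ω
Parallel: Z = Z₁Z₂/(Z₁+Z₂), |Z| = 1.34 Ω, ∠Z = -80.7°
cos φ = cos(-80.7°) = 0.161

0.161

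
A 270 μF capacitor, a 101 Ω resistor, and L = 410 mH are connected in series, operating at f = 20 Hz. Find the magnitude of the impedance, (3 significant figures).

103 Ω

ω = 2πf = 125.7 rad/s
X_L = ωL = 51.5 Ω
X_C = 1/(ωC) = 29.5 Ω
Net reactance X = X_L − X_C = 22.0 Ω
Z = 101 + j22.0 Ω
|Z| = √(101² + 22.0²) = 103 Ω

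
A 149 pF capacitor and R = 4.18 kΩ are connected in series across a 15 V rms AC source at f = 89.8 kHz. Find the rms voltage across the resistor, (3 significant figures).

4.97 V

ω = 2πf = 564200 rad/s
X_C = 1/(ωC) = 11900 Ω
Z = 4180 − j11900 Ω
|Z| = √(4180² + 11900²) = 12600 Ω
I = V/|Z| = 1.19 mA
V_R = I·|Z_R| = 0.00119 × 4180 = 4.97 V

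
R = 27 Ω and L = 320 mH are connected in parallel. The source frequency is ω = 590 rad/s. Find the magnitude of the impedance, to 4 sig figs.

26.73 Ω

X_L = ωL = 188.8 Ω
Parallel: admittances add. Y = 1/R + 1/(jωL)
Y = (0.03704 − j0.005297) S
|Y| = 0.03741 S → |Z| = 1/|Y| = 26.73 Ω, ∠Z = −∠Y = 8.139°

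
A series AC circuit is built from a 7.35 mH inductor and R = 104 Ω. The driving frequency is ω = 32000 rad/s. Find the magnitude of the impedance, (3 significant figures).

257 Ω

X_L = ωL = 235 Ω
Z = 104 + j235 Ω
|Z| = √(104² + 235²) = 257 Ω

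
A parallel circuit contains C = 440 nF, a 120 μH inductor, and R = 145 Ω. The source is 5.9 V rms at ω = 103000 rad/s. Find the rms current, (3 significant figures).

214 mA

X_L = ωL = 12.4 Ω
X_C = 1/(ωC) = 22.1 Ω
Parallel: admittances add. Y = 1/R + 1/(jωL) + jωC
Y = (0.00690 − j0.0356) S
|Y| = 0.0362 S → |Z| = 1/|Y| = 27.6 Ω, ∠Z = −∠Y = 79.0°
I = V/|Z| = 5.9/27.6 = 214 mA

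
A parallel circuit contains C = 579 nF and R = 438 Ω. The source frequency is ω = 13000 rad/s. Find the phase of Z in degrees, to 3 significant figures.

-73.1°

X_C = 1/(ωC) = 133 Ω
Parallel: admittances add. Y = 1/R + jωC
Y = (0.00228 + j0.00753) S
|Y| = 0.00787 S → |Z| = 1/|Y| = 127 Ω, ∠Z = −∠Y = -73.1°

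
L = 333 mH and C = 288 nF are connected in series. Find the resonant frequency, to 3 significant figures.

ω₀ = 1/√(LC) = 1/√(0.333 × 2.88e-07) = 3229 rad/s
f₀ = ω₀/(2π) = 514 Hz

514 Hz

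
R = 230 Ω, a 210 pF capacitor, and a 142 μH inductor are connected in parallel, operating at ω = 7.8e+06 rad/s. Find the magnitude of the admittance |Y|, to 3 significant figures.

4.41 mS

X_L = ωL = 1110 Ω
X_C = 1/(ωC) = 611 Ω
Parallel: admittances add. Y = 1/R + 1/(jωL) + jωC
Y = (0.00435 + j0.000735) S
|Y| = 0.00441 S → |Z| = 1/|Y| = 227 Ω, ∠Z = −∠Y = -9.60°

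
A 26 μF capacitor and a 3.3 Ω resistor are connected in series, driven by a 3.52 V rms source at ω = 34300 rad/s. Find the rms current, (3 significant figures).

X_C = 1/(ωC) = 1.12 Ω
Z = 3.30 − j1.12 Ω
|Z| = √(3.30² + 1.12²) = 3.49 Ω
I = V/|Z| = 3.52/3.49 = 1.01 A

1.01 A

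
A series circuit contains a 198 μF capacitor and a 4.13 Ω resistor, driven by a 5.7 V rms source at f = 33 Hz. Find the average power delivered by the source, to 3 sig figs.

ω = 2πf = 207.3 rad/s
X_C = 1/(ωC) = 24.4 Ω
Z = 4.13 − j24.4 Ω
|Z| = √(4.13² + 24.4²) = 24.7 Ω
∠Z = arctan(-24.4/4.13) = -80.4°
I = V/|Z| = 231 mA
P = VI cos φ = 5.7 × 0.231 × cos(-80.4°) = 220 mW

220 mW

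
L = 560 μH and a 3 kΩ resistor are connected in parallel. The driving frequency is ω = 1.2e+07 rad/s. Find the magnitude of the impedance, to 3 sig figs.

X_L = ωL = 6720 Ω
Parallel: admittances add. Y = 1/R + 1/(jωL)
Y = (0.000333 − j0.000149) S
|Y| = 0.000365 S → |Z| = 1/|Y| = 2740 Ω, ∠Z = −∠Y = 24.1°

2740 Ω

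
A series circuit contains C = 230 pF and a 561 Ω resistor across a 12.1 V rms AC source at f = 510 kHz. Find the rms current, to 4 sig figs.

8.241 mA

ω = 2πf = 3.204e+06 rad/s
X_C = 1/(ωC) = 1357 Ω
Z = 561.0 − j1357 Ω
|Z| = √(561.0² + 1357²) = 1468 Ω
I = V/|Z| = 12.1/1468 = 8.241 mA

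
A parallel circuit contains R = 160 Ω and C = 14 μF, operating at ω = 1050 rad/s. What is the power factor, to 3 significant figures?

X_C = 1/(ωC) = 68.0 Ω
Parallel: admittances add. Y = 1/R + jωC
Y = (0.00625 + j0.0147) S
|Y| = 0.0160 S → |Z| = 1/|Y| = 62.6 Ω, ∠Z = −∠Y = -67.0°
cos φ = cos(-67.0°) = 0.391

0.391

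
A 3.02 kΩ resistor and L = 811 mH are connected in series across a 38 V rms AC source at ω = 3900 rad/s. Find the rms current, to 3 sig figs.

8.69 mA

X_L = ωL = 3160 Ω
Z = 3020 + j3160 Ω
|Z| = √(3020² + 3160²) = 4370 Ω
I = V/|Z| = 38/4370 = 8.69 mA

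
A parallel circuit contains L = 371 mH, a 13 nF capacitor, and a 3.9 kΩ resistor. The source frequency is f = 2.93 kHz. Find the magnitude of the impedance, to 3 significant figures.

3670 Ω

ω = 2πf = 18410 rad/s
X_L = ωL = 6830 Ω
X_C = 1/(ωC) = 4180 Ω
Parallel: admittances add. Y = 1/R + 1/(jωL) + jωC
Y = (0.000256 + j9.29e-05) S
|Y| = 0.000273 S → |Z| = 1/|Y| = 3670 Ω, ∠Z = −∠Y = -19.9°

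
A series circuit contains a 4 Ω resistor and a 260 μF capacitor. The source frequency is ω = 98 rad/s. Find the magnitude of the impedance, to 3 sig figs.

39.4 Ω

X_C = 1/(ωC) = 39.2 Ω
Z = 4.00 − j39.2 Ω
|Z| = √(4.00² + 39.2²) = 39.4 Ω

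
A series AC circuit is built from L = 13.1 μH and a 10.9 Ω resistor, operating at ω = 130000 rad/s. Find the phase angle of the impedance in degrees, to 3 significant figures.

8.88°

X_L = ωL = 1.70 Ω
Z = 10.9 + j1.70 Ω
|Z| = √(10.9² + 1.70²) = 11.0 Ω
∠Z = arctan(1.70/10.9) = 8.88°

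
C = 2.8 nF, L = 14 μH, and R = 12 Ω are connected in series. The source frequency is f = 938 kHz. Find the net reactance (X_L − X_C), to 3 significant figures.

ω = 2πf = 5.894e+06 rad/s
X_L = ωL = 82.5 Ω
X_C = 1/(ωC) = 60.6 Ω
X = 82.5 − 60.6 = 21.9 Ω

21.9 Ω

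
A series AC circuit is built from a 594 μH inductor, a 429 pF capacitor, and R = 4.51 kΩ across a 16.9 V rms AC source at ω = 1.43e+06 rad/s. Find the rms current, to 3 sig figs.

X_L = ωL = 849 Ω
X_C = 1/(ωC) = 1630 Ω
Net reactance X = X_L − X_C = -781 Ω
Z = 4510 − j781 Ω
|Z| = √(4510² + 781²) = 4580 Ω
I = V/|Z| = 16.9/4580 = 3.69 mA

3.69 mA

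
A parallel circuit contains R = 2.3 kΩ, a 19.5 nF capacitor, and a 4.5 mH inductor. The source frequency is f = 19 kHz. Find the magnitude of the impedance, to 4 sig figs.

ω = 2πf = 119400 rad/s
X_L = ωL = 537.2 Ω
X_C = 1/(ωC) = 429.6 Ω
Parallel: admittances add. Y = 1/R + 1/(jωL) + jωC
Y = (0.0004348 + j0.0004665) S
|Y| = 0.0006377 S → |Z| = 1/|Y| = 1568 Ω, ∠Z = −∠Y = -47.01°

1568 Ω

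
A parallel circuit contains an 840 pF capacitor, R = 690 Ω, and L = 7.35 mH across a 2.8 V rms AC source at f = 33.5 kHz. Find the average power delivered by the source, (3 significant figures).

ω = 2πf = 210500 rad/s
X_L = ωL = 1550 Ω
X_C = 1/(ωC) = 5660 Ω
Parallel: admittances add. Y = 1/R + 1/(jωL) + jωC
Y = (0.00145 − j0.000470) S
|Y| = 0.00152 S → |Z| = 1/|Y| = 656 Ω, ∠Z = −∠Y = 18.0°
I = V/|Z| = 4.27 mA
P = VI cos φ = 2.8 × 0.00427 × cos(18.0°) = 11.4 mW

11.4 mW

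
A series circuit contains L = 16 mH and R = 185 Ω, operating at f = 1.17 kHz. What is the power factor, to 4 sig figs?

ω = 2πf = 7351 rad/s
X_L = ωL = 117.6 Ω
Z = 185.0 + j117.6 Ω
|Z| = √(185.0² + 117.6²) = 219.2 Ω
∠Z = arctan(117.6/185.0) = 32.45°
cos φ = cos(32.45°) = 0.8439

0.8439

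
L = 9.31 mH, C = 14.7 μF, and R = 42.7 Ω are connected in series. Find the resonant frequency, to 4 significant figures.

430.2 Hz

ω₀ = 1/√(LC) = 1/√(0.00931 × 1.47e-05) = 2703 rad/s
f₀ = ω₀/(2π) = 430.2 Hz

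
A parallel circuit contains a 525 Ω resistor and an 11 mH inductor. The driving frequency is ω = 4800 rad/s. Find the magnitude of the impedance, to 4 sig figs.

X_L = ωL = 52.80 Ω
Parallel: admittances add. Y = 1/R + 1/(jωL)
Y = (0.001905 − j0.01894) S
|Y| = 0.01903 S → |Z| = 1/|Y| = 52.53 Ω, ∠Z = −∠Y = 84.26°

52.53 Ω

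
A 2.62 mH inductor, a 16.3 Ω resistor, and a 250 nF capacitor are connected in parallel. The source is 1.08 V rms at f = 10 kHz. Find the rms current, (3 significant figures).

67.1 mA

ω = 2πf = 62830 rad/s
X_L = ωL = 165 Ω
X_C = 1/(ωC) = 63.7 Ω
Parallel: admittances add. Y = 1/R + 1/(jωL) + jωC
Y = (0.0613 + j0.00963) S
|Y| = 0.0621 S → |Z| = 1/|Y| = 16.1 Ω, ∠Z = −∠Y = -8.92°
I = V/|Z| = 1.08/16.1 = 67.1 mA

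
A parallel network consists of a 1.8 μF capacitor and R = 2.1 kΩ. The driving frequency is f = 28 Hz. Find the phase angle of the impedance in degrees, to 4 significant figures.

-33.62°

ω = 2πf = 175.9 rad/s
X_C = 1/(ωC) = 3158 Ω
Parallel: admittances add. Y = 1/R + jωC
Y = (0.0004762 + j0.0003167) S
|Y| = 0.0005719 S → |Z| = 1/|Y| = 1749 Ω, ∠Z = −∠Y = -33.62°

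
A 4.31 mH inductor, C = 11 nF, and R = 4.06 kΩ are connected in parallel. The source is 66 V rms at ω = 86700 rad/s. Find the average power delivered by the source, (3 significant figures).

1.07 W

X_L = ωL = 374 Ω
X_C = 1/(ωC) = 1050 Ω
Parallel: admittances add. Y = 1/R + 1/(jωL) + jωC
Y = (0.000246 − j0.00172) S
|Y| = 0.00174 S → |Z| = 1/|Y| = 575 Ω, ∠Z = −∠Y = 81.9°
I = V/|Z| = 115 mA
P = VI cos φ = 66 × 0.115 × cos(81.9°) = 1.07 W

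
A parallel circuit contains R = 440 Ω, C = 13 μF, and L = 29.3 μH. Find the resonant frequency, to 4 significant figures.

ω₀ = 1/√(LC) = 1/√(2.93e-05 × 1.3e-05) = 51240 rad/s
f₀ = ω₀/(2π) = 8.155 kHz

8.155 kHz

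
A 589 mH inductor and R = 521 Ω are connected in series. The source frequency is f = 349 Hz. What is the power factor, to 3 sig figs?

ω = 2πf = 2193 rad/s
X_L = ωL = 1290 Ω
Z = 521 + j1290 Ω
|Z| = √(521² + 1290²) = 1390 Ω
∠Z = arctan(1290/521) = 68.0°
cos φ = cos(68.0°) = 0.374

0.374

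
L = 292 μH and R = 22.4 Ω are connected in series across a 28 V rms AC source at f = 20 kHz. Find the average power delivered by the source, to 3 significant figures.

ω = 2πf = 125700 rad/s
X_L = ωL = 36.7 Ω
Z = 22.4 + j36.7 Ω
|Z| = √(22.4² + 36.7²) = 43.0 Ω
∠Z = arctan(36.7/22.4) = 58.6°
I = V/|Z| = 651 mA
P = VI cos φ = 28 × 0.651 × cos(58.6°) = 9.50 W

9.50 W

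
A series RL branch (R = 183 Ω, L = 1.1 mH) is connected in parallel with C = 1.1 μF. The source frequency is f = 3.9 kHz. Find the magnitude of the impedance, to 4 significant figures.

ω = 2πf = 24500 rad/s
X_L = ωL = 26.95 Ω
X_C = 1/(ωC) = 37.10 Ω
Branch 1 (R+jX_L): Z₁ = 183.0 + j26.95 Ω, |Z₁| = 185.0 Ω
Branch 2 (−jX_C): Z₂ = −j37.10 Ω
Parallel: Z = Z₁Z₂/(Z₁+Z₂), |Z| = 37.44 Ω, ∠Z = -78.45°

37.44 Ω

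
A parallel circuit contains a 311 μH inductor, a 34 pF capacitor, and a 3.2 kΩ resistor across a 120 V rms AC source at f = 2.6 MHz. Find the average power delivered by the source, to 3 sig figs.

ω = 2πf = 1.634e+07 rad/s
X_L = ωL = 5080 Ω
X_C = 1/(ωC) = 1800 Ω
Parallel: admittances add. Y = 1/R + 1/(jωL) + jωC
Y = (0.000313 + j0.000359) S
|Y| = 0.000476 S → |Z| = 1/|Y| = 2100 Ω, ∠Z = −∠Y = -48.9°
I = V/|Z| = 57.1 mA
P = VI cos φ = 120 × 0.0571 × cos(-48.9°) = 4.50 W

4.50 W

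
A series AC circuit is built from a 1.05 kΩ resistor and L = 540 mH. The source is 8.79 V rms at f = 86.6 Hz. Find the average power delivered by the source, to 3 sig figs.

ω = 2πf = 544.1 rad/s
X_L = ωL = 294 Ω
Z = 1050 + j294 Ω
|Z| = √(1050² + 294²) = 1090 Ω
∠Z = arctan(294/1050) = 15.6°
I = V/|Z| = 8.06 mA
P = VI cos φ = 8.79 × 0.00806 × cos(15.6°) = 68.2 mW

68.2 mW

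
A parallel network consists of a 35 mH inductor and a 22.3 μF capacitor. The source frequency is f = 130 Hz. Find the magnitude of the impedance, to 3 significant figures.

ω = 2πf = 816.8 rad/s
X_L = ωL = 28.6 Ω
X_C = 1/(ωC) = 54.9 Ω
Parallel: admittances add. Y = 1/(jωL) + jωC
Y = (0 − j0.0168) S
|Y| = 0.0168 S → |Z| = 1/|Y| = 59.7 Ω, ∠Z = −∠Y = 90.0°

59.7 Ω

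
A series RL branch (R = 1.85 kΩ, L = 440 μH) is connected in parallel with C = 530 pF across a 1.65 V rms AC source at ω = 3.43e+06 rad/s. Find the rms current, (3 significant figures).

2.62 mA

X_L = ωL = 1510 Ω
X_C = 1/(ωC) = 550 Ω
Branch 1 (R+jX_L): Z₁ = 1850 + j1510 Ω, |Z₁| = 2390 Ω
Branch 2 (−jX_C): Z₂ = −j550 Ω
Parallel: Z = Z₁Z₂/(Z₁+Z₂), |Z| = 630 Ω, ∠Z = -78.2°
I = V/|Z| = 1.65/630 = 2.62 mA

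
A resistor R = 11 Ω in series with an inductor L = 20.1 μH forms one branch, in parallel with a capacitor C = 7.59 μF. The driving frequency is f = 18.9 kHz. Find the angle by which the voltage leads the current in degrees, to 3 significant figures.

ω = 2πf = 118800 rad/s
X_L = ωL = 2.39 Ω
X_C = 1/(ωC) = 1.11 Ω
Branch 1 (R+jX_L): Z₁ = 11.0 + j2.39 Ω, |Z₁| = 11.3 Ω
Branch 2 (−jX_C): Z₂ = −j1.11 Ω
Parallel: Z = Z₁Z₂/(Z₁+Z₂), |Z| = 1.13 Ω, ∠Z = -84.4°

-84.4°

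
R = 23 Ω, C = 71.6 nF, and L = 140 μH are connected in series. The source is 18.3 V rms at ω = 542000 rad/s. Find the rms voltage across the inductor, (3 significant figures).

25.2 V

X_L = ωL = 75.9 Ω
X_C = 1/(ωC) = 25.8 Ω
Net reactance X = X_L − X_C = 50.1 Ω
Z = 23.0 + j50.1 Ω
|Z| = √(23.0² + 50.1²) = 55.1 Ω
I = V/|Z| = 332 mA
V_L = I·|Z_L| = 0.332 × 75.9 = 25.2 V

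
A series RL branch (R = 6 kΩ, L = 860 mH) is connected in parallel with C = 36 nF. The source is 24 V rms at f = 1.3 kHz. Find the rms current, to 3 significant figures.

5.35 mA

ω = 2πf = 8168 rad/s
X_L = ωL = 7020 Ω
X_C = 1/(ωC) = 3400 Ω
Branch 1 (R+jX_L): Z₁ = 6000 + j7020 Ω, |Z₁| = 9240 Ω
Branch 2 (−jX_C): Z₂ = −j3400 Ω
Parallel: Z = Z₁Z₂/(Z₁+Z₂), |Z| = 4480 Ω, ∠Z = -71.6°
I = V/|Z| = 24/4480 = 5.35 mA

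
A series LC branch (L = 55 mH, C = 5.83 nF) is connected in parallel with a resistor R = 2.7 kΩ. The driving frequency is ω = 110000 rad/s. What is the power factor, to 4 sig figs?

X_L = ωL = 6050 Ω
X_C = 1/(ωC) = 1559 Ω
Branch 1: Z₁ = R = 2700 Ω
Branch 2 (series LC): Z₂ = j(X_L − X_C) = j4491 Ω
Parallel: Z = Z₁Z₂/(Z₁+Z₂), |Z| = 2314 Ω, ∠Z = 31.02°
cos φ = cos(31.02°) = 0.8570

0.8570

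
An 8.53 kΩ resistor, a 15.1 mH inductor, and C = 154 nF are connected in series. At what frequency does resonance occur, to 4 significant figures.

ω₀ = 1/√(LC) = 1/√(0.0151 × 1.54e-07) = 20740 rad/s
f₀ = ω₀/(2π) = 3.300 kHz

3.300 kHz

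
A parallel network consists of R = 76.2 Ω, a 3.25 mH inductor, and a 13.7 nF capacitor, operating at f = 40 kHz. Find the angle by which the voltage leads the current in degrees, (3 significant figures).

-9.60°

ω = 2πf = 251300 rad/s
X_L = ωL = 817 Ω
X_C = 1/(ωC) = 290 Ω
Parallel: admittances add. Y = 1/R + 1/(jωL) + jωC
Y = (0.0131 + j0.00222) S
|Y| = 0.0133 S → |Z| = 1/|Y| = 75.1 Ω, ∠Z = −∠Y = -9.60°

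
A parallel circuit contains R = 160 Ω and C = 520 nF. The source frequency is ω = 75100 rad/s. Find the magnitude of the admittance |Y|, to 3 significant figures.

X_C = 1/(ωC) = 25.6 Ω
Parallel: admittances add. Y = 1/R + jωC
Y = (0.00625 + j0.0391) S
|Y| = 0.0395 S → |Z| = 1/|Y| = 25.3 Ω, ∠Z = −∠Y = -80.9°

39.5 mS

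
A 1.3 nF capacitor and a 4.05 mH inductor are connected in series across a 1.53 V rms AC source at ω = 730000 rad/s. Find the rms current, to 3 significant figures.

804 μA

X_L = ωL = 2960 Ω
X_C = 1/(ωC) = 1050 Ω
Net reactance X = X_L − X_C = 1900 Ω
Z = j1900 Ω
|Z| = √(0² + 1900²) = 1900 Ω
I = V/|Z| = 1.53/1900 = 804 μA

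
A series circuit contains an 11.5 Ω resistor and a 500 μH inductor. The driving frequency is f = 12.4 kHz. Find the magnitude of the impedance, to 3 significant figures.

40.6 Ω

ω = 2πf = 77910 rad/s
X_L = ωL = 39.0 Ω
Z = 11.5 + j39.0 Ω
|Z| = √(11.5² + 39.0²) = 40.6 Ω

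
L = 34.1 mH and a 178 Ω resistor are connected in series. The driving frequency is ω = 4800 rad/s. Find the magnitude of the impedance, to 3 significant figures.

X_L = ωL = 164 Ω
Z = 178 + j164 Ω
|Z| = √(178² + 164²) = 242 Ω

242 Ω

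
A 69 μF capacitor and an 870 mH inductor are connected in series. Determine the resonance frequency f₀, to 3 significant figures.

20.5 Hz

ω₀ = 1/√(LC) = 1/√(0.87 × 6.9e-05) = 129.1 rad/s
f₀ = ω₀/(2π) = 20.5 Hz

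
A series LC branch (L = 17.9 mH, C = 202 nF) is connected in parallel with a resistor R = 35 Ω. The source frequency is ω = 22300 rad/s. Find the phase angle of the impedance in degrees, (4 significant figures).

X_L = ωL = 399.2 Ω
X_C = 1/(ωC) = 222.0 Ω
Branch 1: Z₁ = R = 35.00 Ω
Branch 2 (series LC): Z₂ = j(X_L − X_C) = j177.2 Ω
Parallel: Z = Z₁Z₂/(Z₁+Z₂), |Z| = 34.34 Ω, ∠Z = 11.17°

11.17°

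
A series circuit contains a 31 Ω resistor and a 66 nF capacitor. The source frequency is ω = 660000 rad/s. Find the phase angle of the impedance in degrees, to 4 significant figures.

-36.52°

X_C = 1/(ωC) = 22.96 Ω
Z = 31.00 − j22.96 Ω
|Z| = √(31.00² + 22.96²) = 38.57 Ω
∠Z = arctan(-22.96/31.00) = -36.52°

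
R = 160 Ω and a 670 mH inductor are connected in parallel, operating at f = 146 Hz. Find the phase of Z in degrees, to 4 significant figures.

14.59°

ω = 2πf = 917.3 rad/s
X_L = ωL = 614.6 Ω
Parallel: admittances add. Y = 1/R + 1/(jωL)
Y = (0.006250 − j0.001627) S
|Y| = 0.006458 S → |Z| = 1/|Y| = 154.8 Ω, ∠Z = −∠Y = 14.59°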